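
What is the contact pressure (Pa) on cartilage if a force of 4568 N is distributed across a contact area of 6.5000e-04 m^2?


P = F / A
P = 4568 / 6.5000e-04
P = 7.0277e+06


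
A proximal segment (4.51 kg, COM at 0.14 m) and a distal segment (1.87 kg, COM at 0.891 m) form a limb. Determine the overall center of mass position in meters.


COM = (m1*x1 + m2*x2) / (m1 + m2)
COM = (4.51*0.14 + 1.87*0.891) / (4.51 + 1.87)
Numerator = 2.2976
Denominator = 6.3800
COM = 0.3601


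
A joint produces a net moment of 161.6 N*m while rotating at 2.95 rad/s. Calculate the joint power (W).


P = M * omega
P = 161.6 * 2.95
P = 476.7200


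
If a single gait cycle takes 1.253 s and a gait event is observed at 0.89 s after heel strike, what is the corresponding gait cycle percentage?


pct = (event_time / cycle_time) * 100
pct = (0.89 / 1.253) * 100
ratio = 0.7103
pct = 71.0295


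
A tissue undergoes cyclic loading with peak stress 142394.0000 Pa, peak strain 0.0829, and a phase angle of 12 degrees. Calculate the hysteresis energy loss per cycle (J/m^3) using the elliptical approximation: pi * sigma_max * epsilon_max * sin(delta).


E_loss = pi * sigma_max * epsilon_max * sin(delta)
delta = 12 deg = 0.2094 rad
sin(delta) = 0.2079
E_loss = pi * 142394.0000 * 0.0829 * 0.2079
E_loss = 7710.3662


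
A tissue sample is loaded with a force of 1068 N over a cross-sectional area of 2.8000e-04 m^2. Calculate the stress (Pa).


stress = F / A
stress = 1068 / 2.8000e-04
stress = 3.8143e+06


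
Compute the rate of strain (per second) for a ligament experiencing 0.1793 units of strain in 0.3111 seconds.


strain_rate = delta_strain / delta_t
strain_rate = 0.1793 / 0.3111
strain_rate = 0.5763


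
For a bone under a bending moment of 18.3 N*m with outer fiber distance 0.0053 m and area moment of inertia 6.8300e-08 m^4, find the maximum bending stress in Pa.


sigma = M * c / I
sigma = 18.3 * 0.0053 / 6.8300e-08
M * c = 0.0970
sigma = 1.4201e+06


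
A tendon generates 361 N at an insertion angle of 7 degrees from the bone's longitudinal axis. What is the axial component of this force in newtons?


F_eff = F_tendon * cos(theta)
theta = 7 deg = 0.1222 rad
cos(theta) = 0.9925
F_eff = 361 * 0.9925
F_eff = 358.3092


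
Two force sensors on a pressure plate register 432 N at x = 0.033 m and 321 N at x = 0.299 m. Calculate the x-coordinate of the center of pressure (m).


COP_x = (F1*x1 + F2*x2) / (F1 + F2)
COP_x = (432*0.033 + 321*0.299) / (432 + 321)
Numerator = 110.2350
Denominator = 753
COP_x = 0.1464


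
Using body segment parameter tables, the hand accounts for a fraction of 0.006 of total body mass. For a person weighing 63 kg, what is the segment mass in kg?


m_segment = body_mass * fraction
m_segment = 63 * 0.006
m_segment = 0.3780


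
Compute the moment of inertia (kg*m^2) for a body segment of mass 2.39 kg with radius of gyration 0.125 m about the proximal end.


I = m * k^2
I = 2.39 * 0.125^2
k^2 = 0.0156
I = 0.0373


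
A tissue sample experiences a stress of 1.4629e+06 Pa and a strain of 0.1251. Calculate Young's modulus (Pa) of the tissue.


E = stress / strain
E = 1.4629e+06 / 0.1251
E = 1.1694e+07


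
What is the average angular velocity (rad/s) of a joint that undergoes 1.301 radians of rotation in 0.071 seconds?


omega = delta_theta / delta_t
omega = 1.301 / 0.071
omega = 18.3239


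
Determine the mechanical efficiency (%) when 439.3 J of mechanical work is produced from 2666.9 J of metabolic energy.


eta = (W_mech / E_meta) * 100
eta = (439.3 / 2666.9) * 100
ratio = 0.1647
eta = 16.4723


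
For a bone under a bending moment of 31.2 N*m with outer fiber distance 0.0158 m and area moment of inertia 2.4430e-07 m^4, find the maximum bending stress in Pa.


sigma = M * c / I
sigma = 31.2 * 0.0158 / 2.4430e-07
M * c = 0.4930
sigma = 2.0178e+06


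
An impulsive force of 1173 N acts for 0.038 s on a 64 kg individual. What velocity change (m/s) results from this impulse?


J = F * dt = 1173 * 0.038 = 44.5740 N*s
delta_v = J / m
delta_v = 44.5740 / 64
delta_v = 0.6965


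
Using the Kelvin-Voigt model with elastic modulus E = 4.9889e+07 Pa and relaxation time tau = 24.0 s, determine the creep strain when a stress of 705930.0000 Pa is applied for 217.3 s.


epsilon(t) = (sigma/E) * (1 - exp(-t/tau))
sigma/E = 705930.0000 / 4.9889e+07 = 0.0142
exp(-t/tau) = exp(-217.3 / 24.0) = 1.1690e-04
epsilon = 0.0142 * (1 - 1.1690e-04)
epsilon = 0.0141


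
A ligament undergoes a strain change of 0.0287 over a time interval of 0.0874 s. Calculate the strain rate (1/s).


strain_rate = delta_strain / delta_t
strain_rate = 0.0287 / 0.0874
strain_rate = 0.3284


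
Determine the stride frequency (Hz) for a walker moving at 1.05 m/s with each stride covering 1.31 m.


f = v / stride_length
f = 1.05 / 1.31
f = 0.8015


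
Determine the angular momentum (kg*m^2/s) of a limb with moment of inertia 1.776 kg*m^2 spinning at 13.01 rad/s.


L = I * omega
L = 1.776 * 13.01
L = 23.1058


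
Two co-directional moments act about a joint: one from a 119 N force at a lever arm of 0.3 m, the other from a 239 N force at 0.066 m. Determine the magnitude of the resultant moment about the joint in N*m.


M = F1 * d1 + F2 * d2
M = 119 * 0.3 + 239 * 0.066
M = 35.7000 + 15.7740
M = 51.4740


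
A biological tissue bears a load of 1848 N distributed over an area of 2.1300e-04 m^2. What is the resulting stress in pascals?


stress = F / A
stress = 1848 / 2.1300e-04
stress = 8.6761e+06


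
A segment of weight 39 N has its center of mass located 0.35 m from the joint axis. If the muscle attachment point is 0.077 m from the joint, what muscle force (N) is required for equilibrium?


F_muscle = W * d_load / d_muscle
F_muscle = 39 * 0.35 / 0.077
Numerator = 13.6500
F_muscle = 177.2727


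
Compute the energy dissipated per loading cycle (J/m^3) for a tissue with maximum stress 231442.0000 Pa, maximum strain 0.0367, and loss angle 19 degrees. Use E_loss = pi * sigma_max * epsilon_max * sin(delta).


E_loss = pi * sigma_max * epsilon_max * sin(delta)
delta = 19 deg = 0.3316 rad
sin(delta) = 0.3256
E_loss = pi * 231442.0000 * 0.0367 * 0.3256
E_loss = 8687.6042


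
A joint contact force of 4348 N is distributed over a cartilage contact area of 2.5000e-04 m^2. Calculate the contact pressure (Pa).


P = F / A
P = 4348 / 2.5000e-04
P = 1.7392e+07


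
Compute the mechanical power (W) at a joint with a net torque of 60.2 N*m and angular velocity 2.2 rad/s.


P = M * omega
P = 60.2 * 2.2
P = 132.4400


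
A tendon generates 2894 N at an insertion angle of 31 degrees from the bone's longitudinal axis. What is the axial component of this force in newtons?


F_eff = F_tendon * cos(theta)
theta = 31 deg = 0.5411 rad
cos(theta) = 0.8572
F_eff = 2894 * 0.8572
F_eff = 2480.6422


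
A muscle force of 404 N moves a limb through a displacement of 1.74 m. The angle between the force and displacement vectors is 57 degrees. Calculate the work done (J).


W = F * d * cos(theta)
theta = 57 deg = 0.9948 rad
cos(theta) = 0.5446
W = 404 * 1.74 * 0.5446
W = 382.8595


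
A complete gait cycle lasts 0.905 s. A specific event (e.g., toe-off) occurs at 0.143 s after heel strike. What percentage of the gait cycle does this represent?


pct = (event_time / cycle_time) * 100
pct = (0.143 / 0.905) * 100
ratio = 0.1580
pct = 15.8011


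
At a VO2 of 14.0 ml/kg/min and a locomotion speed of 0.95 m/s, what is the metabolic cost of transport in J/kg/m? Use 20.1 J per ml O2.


Power per kg = VO2 * 20.1 / 60
Power per kg = 14.0 * 20.1 / 60 = 4.6900 W/kg
Cost = power_per_kg / speed
Cost = 4.6900 / 0.95
Cost = 4.9368


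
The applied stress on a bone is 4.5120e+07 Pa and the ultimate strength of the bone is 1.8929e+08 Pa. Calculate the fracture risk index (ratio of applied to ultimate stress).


FRI = applied / ultimate
FRI = 4.5120e+07 / 1.8929e+08
FRI = 0.2384


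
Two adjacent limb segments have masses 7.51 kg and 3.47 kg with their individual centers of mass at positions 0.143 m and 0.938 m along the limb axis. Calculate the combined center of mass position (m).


COM = (m1*x1 + m2*x2) / (m1 + m2)
COM = (7.51*0.143 + 3.47*0.938) / (7.51 + 3.47)
Numerator = 4.3288
Denominator = 10.9800
COM = 0.3942


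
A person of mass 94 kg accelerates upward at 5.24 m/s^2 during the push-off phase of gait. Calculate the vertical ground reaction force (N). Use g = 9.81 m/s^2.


GRF = m * (g + a)
GRF = 94 * (9.81 + 5.24)
GRF = 94 * 15.0500
GRF = 1414.7000


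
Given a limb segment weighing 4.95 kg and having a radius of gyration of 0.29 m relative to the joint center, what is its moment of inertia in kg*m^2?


I = m * k^2
I = 4.95 * 0.29^2
k^2 = 0.0841
I = 0.4163


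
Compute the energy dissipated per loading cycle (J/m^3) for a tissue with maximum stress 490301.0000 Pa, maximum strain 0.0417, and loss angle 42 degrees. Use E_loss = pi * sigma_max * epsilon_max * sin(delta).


E_loss = pi * sigma_max * epsilon_max * sin(delta)
delta = 42 deg = 0.7330 rad
sin(delta) = 0.6691
E_loss = pi * 490301.0000 * 0.0417 * 0.6691
E_loss = 42979.3261


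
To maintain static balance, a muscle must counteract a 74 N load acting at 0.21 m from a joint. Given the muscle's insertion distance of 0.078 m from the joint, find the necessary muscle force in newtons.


F_muscle = W * d_load / d_muscle
F_muscle = 74 * 0.21 / 0.078
Numerator = 15.5400
F_muscle = 199.2308


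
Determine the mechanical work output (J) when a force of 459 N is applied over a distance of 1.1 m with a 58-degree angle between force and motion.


W = F * d * cos(theta)
theta = 58 deg = 1.0123 rad
cos(theta) = 0.5299
W = 459 * 1.1 * 0.5299
W = 267.5562


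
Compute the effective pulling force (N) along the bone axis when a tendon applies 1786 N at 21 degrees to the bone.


F_eff = F_tendon * cos(theta)
theta = 21 deg = 0.3665 rad
cos(theta) = 0.9336
F_eff = 1786 * 0.9336
F_eff = 1667.3746


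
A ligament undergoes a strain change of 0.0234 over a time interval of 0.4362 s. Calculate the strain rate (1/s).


strain_rate = delta_strain / delta_t
strain_rate = 0.0234 / 0.4362
strain_rate = 0.0536


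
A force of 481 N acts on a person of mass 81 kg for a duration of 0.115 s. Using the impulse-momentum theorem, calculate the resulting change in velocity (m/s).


J = F * dt = 481 * 0.115 = 55.3150 N*s
delta_v = J / m
delta_v = 55.3150 / 81
delta_v = 0.6829


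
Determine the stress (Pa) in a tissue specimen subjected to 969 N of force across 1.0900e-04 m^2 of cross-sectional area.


stress = F / A
stress = 969 / 1.0900e-04
stress = 8.8899e+06


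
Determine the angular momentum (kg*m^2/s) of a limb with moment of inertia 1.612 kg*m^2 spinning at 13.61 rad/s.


L = I * omega
L = 1.612 * 13.61
L = 21.9393


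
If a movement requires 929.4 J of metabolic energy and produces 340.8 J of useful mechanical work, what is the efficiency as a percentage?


eta = (W_mech / E_meta) * 100
eta = (340.8 / 929.4) * 100
ratio = 0.3667
eta = 36.6688


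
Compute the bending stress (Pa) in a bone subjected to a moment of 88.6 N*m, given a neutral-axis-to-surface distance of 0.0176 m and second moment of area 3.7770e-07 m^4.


sigma = M * c / I
sigma = 88.6 * 0.0176 / 3.7770e-07
M * c = 1.5594
sigma = 4.1286e+06


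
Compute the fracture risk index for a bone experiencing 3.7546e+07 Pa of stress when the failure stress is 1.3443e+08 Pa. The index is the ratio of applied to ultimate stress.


FRI = applied / ultimate
FRI = 3.7546e+07 / 1.3443e+08
FRI = 0.2793


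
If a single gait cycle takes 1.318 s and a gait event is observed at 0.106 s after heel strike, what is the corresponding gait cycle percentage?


pct = (event_time / cycle_time) * 100
pct = (0.106 / 1.318) * 100
ratio = 0.0804
pct = 8.0425


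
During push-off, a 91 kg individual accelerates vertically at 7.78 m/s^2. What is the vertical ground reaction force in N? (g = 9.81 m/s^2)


GRF = m * (g + a)
GRF = 91 * (9.81 + 7.78)
GRF = 91 * 17.5900
GRF = 1600.6900


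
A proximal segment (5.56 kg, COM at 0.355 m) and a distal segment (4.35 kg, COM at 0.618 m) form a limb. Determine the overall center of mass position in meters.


COM = (m1*x1 + m2*x2) / (m1 + m2)
COM = (5.56*0.355 + 4.35*0.618) / (5.56 + 4.35)
Numerator = 4.6621
Denominator = 9.9100
COM = 0.4704


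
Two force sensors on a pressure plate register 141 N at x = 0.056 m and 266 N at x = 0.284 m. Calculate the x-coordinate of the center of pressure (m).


COP_x = (F1*x1 + F2*x2) / (F1 + F2)
COP_x = (141*0.056 + 266*0.284) / (141 + 266)
Numerator = 83.4400
Denominator = 407
COP_x = 0.2050


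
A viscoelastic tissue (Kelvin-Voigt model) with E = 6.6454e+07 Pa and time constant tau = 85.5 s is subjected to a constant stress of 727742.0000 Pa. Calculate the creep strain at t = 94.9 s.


epsilon(t) = (sigma/E) * (1 - exp(-t/tau))
sigma/E = 727742.0000 / 6.6454e+07 = 0.0110
exp(-t/tau) = exp(-94.9 / 85.5) = 0.3296
epsilon = 0.0110 * (1 - 0.3296)
epsilon = 0.0073


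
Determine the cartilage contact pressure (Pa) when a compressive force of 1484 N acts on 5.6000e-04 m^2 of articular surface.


P = F / A
P = 1484 / 5.6000e-04
P = 2.6500e+06


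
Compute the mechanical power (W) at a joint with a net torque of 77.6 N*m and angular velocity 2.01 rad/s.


P = M * omega
P = 77.6 * 2.01
P = 155.9760


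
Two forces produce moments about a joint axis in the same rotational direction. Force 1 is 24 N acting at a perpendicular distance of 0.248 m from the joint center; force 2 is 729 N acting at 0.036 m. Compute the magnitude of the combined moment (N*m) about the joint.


M = F1 * d1 + F2 * d2
M = 24 * 0.248 + 729 * 0.036
M = 5.9520 + 26.2440
M = 32.1960


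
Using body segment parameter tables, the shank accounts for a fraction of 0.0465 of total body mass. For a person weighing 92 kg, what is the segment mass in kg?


m_segment = body_mass * fraction
m_segment = 92 * 0.0465
m_segment = 4.2780


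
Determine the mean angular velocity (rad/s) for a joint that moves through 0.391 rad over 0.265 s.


omega = delta_theta / delta_t
omega = 0.391 / 0.265
omega = 1.4755


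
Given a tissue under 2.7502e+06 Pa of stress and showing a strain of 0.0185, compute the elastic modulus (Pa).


E = stress / strain
E = 2.7502e+06 / 0.0185
E = 1.4866e+08


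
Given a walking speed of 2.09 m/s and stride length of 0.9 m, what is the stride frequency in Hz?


f = v / stride_length
f = 2.09 / 0.9
f = 2.3222


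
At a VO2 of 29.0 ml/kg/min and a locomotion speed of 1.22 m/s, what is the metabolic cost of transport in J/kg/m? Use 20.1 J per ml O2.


Power per kg = VO2 * 20.1 / 60
Power per kg = 29.0 * 20.1 / 60 = 9.7150 W/kg
Cost = power_per_kg / speed
Cost = 9.7150 / 1.22
Cost = 7.9631


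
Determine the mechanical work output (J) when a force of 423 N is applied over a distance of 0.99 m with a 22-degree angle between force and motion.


W = F * d * cos(theta)
theta = 22 deg = 0.3840 rad
cos(theta) = 0.9272
W = 423 * 0.99 * 0.9272
W = 388.2768


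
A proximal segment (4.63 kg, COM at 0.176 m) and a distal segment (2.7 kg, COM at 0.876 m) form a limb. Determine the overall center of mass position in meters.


COM = (m1*x1 + m2*x2) / (m1 + m2)
COM = (4.63*0.176 + 2.7*0.876) / (4.63 + 2.7)
Numerator = 3.1801
Denominator = 7.3300
COM = 0.4338


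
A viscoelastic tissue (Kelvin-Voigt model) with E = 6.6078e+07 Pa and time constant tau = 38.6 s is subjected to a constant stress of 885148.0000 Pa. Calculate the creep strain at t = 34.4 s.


epsilon(t) = (sigma/E) * (1 - exp(-t/tau))
sigma/E = 885148.0000 / 6.6078e+07 = 0.0134
exp(-t/tau) = exp(-34.4 / 38.6) = 0.4102
epsilon = 0.0134 * (1 - 0.4102)
epsilon = 0.0079


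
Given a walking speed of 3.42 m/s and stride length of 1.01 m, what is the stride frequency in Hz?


f = v / stride_length
f = 3.42 / 1.01
f = 3.3861


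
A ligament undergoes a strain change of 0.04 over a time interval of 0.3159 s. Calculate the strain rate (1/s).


strain_rate = delta_strain / delta_t
strain_rate = 0.04 / 0.3159
strain_rate = 0.1266


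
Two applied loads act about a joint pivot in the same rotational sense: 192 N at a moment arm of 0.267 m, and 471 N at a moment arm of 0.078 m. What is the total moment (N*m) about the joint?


M = F1 * d1 + F2 * d2
M = 192 * 0.267 + 471 * 0.078
M = 51.2640 + 36.7380
M = 88.0020


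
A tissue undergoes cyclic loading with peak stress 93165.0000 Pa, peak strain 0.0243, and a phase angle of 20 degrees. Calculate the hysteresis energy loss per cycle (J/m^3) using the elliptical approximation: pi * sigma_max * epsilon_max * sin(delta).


E_loss = pi * sigma_max * epsilon_max * sin(delta)
delta = 20 deg = 0.3491 rad
sin(delta) = 0.3420
E_loss = pi * 93165.0000 * 0.0243 * 0.3420
E_loss = 2432.5435


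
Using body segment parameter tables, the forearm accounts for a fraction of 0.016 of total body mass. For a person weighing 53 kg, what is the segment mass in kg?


m_segment = body_mass * fraction
m_segment = 53 * 0.016
m_segment = 0.8480


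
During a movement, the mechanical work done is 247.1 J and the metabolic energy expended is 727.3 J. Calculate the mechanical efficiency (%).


eta = (W_mech / E_meta) * 100
eta = (247.1 / 727.3) * 100
ratio = 0.3397
eta = 33.9750


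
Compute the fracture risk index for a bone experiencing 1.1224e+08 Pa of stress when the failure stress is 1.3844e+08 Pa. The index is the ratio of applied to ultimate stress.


FRI = applied / ultimate
FRI = 1.1224e+08 / 1.3844e+08
FRI = 0.8107


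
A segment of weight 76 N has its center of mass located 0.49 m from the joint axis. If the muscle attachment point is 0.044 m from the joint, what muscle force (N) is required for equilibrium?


F_muscle = W * d_load / d_muscle
F_muscle = 76 * 0.49 / 0.044
Numerator = 37.2400
F_muscle = 846.3636


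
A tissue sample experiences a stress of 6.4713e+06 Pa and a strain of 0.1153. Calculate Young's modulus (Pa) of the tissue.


E = stress / strain
E = 6.4713e+06 / 0.1153
E = 5.6126e+07


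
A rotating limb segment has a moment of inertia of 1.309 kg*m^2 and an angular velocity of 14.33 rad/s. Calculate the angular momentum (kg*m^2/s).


L = I * omega
L = 1.309 * 14.33
L = 18.7580


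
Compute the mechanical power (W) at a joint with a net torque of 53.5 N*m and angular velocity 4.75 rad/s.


P = M * omega
P = 53.5 * 4.75
P = 254.1250


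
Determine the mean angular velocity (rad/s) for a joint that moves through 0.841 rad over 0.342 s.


omega = delta_theta / delta_t
omega = 0.841 / 0.342
omega = 2.4591


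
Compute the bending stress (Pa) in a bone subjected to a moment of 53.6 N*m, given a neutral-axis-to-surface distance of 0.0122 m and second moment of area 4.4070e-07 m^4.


sigma = M * c / I
sigma = 53.6 * 0.0122 / 4.4070e-07
M * c = 0.6539
sigma = 1.4838e+06


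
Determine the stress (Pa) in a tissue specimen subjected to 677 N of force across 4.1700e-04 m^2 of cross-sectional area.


stress = F / A
stress = 677 / 4.1700e-04
stress = 1.6235e+06


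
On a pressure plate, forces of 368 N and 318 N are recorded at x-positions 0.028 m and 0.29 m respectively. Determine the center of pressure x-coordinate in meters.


COP_x = (F1*x1 + F2*x2) / (F1 + F2)
COP_x = (368*0.028 + 318*0.29) / (368 + 318)
Numerator = 102.5240
Denominator = 686
COP_x = 0.1495


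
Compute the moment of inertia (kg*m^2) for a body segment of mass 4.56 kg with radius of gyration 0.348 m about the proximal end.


I = m * k^2
I = 4.56 * 0.348^2
k^2 = 0.1211
I = 0.5522


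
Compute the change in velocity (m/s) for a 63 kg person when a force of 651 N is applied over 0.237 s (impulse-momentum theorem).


J = F * dt = 651 * 0.237 = 154.2870 N*s
delta_v = J / m
delta_v = 154.2870 / 63
delta_v = 2.4490


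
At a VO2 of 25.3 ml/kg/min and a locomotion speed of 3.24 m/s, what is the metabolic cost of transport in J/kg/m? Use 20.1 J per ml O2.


Power per kg = VO2 * 20.1 / 60
Power per kg = 25.3 * 20.1 / 60 = 8.4755 W/kg
Cost = power_per_kg / speed
Cost = 8.4755 / 3.24
Cost = 2.6159


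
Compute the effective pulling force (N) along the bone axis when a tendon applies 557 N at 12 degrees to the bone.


F_eff = F_tendon * cos(theta)
theta = 12 deg = 0.2094 rad
cos(theta) = 0.9781
F_eff = 557 * 0.9781
F_eff = 544.8282


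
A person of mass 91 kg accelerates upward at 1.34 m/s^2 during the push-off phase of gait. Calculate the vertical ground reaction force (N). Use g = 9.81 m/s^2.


GRF = m * (g + a)
GRF = 91 * (9.81 + 1.34)
GRF = 91 * 11.1500
GRF = 1014.6500


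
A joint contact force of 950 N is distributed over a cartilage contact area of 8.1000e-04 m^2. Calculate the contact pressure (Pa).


P = F / A
P = 950 / 8.1000e-04
P = 1.1728e+06


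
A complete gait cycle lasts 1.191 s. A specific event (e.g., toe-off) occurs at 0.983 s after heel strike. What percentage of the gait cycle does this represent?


pct = (event_time / cycle_time) * 100
pct = (0.983 / 1.191) * 100
ratio = 0.8254
pct = 82.5357


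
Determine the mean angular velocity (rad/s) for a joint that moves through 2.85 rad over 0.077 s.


omega = delta_theta / delta_t
omega = 2.85 / 0.077
omega = 37.0130


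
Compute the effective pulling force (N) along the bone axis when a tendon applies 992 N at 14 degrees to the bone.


F_eff = F_tendon * cos(theta)
theta = 14 deg = 0.2443 rad
cos(theta) = 0.9703
F_eff = 992 * 0.9703
F_eff = 962.5334


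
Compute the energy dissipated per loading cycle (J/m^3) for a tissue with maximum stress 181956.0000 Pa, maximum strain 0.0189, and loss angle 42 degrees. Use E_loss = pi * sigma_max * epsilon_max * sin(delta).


E_loss = pi * sigma_max * epsilon_max * sin(delta)
delta = 42 deg = 0.7330 rad
sin(delta) = 0.6691
E_loss = pi * 181956.0000 * 0.0189 * 0.6691
E_loss = 7229.1786


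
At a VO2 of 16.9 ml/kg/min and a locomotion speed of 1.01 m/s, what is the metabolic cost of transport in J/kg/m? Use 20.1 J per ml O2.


Power per kg = VO2 * 20.1 / 60
Power per kg = 16.9 * 20.1 / 60 = 5.6615 W/kg
Cost = power_per_kg / speed
Cost = 5.6615 / 1.01
Cost = 5.6054


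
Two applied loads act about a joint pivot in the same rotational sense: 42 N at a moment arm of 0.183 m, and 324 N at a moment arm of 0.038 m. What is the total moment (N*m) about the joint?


M = F1 * d1 + F2 * d2
M = 42 * 0.183 + 324 * 0.038
M = 7.6860 + 12.3120
M = 19.9980


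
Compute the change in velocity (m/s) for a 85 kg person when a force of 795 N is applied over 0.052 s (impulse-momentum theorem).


J = F * dt = 795 * 0.052 = 41.3400 N*s
delta_v = J / m
delta_v = 41.3400 / 85
delta_v = 0.4864


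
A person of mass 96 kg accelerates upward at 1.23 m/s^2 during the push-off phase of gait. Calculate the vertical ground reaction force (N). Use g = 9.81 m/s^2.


GRF = m * (g + a)
GRF = 96 * (9.81 + 1.23)
GRF = 96 * 11.0400
GRF = 1059.8400


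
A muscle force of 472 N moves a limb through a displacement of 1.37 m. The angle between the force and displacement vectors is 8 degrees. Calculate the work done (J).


W = F * d * cos(theta)
theta = 8 deg = 0.1396 rad
cos(theta) = 0.9903
W = 472 * 1.37 * 0.9903
W = 640.3469


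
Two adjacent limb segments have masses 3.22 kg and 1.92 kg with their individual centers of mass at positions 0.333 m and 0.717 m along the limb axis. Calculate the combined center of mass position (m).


COM = (m1*x1 + m2*x2) / (m1 + m2)
COM = (3.22*0.333 + 1.92*0.717) / (3.22 + 1.92)
Numerator = 2.4489
Denominator = 5.1400
COM = 0.4764


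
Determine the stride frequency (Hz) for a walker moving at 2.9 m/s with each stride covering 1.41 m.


f = v / stride_length
f = 2.9 / 1.41
f = 2.0567


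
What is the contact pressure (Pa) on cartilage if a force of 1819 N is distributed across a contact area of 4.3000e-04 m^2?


P = F / A
P = 1819 / 4.3000e-04
P = 4.2302e+06


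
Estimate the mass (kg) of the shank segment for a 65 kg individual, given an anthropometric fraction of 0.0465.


m_segment = body_mass * fraction
m_segment = 65 * 0.0465
m_segment = 3.0225


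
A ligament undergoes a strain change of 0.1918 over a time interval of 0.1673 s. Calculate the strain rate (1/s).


strain_rate = delta_strain / delta_t
strain_rate = 0.1918 / 0.1673
strain_rate = 1.1464


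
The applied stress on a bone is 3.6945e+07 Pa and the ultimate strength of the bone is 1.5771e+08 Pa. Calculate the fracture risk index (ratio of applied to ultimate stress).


FRI = applied / ultimate
FRI = 3.6945e+07 / 1.5771e+08
FRI = 0.2343


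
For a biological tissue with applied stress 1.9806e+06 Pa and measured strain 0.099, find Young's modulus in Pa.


E = stress / strain
E = 1.9806e+06 / 0.099
E = 2.0006e+07


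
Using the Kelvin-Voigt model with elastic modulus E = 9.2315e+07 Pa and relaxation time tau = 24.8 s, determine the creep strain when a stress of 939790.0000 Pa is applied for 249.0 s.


epsilon(t) = (sigma/E) * (1 - exp(-t/tau))
sigma/E = 939790.0000 / 9.2315e+07 = 0.0102
exp(-t/tau) = exp(-249.0 / 24.8) = 4.3606e-05
epsilon = 0.0102 * (1 - 4.3606e-05)
epsilon = 0.0102


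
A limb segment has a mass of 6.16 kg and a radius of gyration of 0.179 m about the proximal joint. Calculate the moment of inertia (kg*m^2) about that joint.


I = m * k^2
I = 6.16 * 0.179^2
k^2 = 0.0320
I = 0.1974


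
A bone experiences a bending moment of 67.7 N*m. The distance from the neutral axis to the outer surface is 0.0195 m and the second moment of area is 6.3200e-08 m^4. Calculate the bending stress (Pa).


sigma = M * c / I
sigma = 67.7 * 0.0195 / 6.3200e-08
M * c = 1.3202
sigma = 2.0888e+07


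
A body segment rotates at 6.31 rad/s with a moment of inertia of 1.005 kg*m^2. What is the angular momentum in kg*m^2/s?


L = I * omega
L = 1.005 * 6.31
L = 6.3415


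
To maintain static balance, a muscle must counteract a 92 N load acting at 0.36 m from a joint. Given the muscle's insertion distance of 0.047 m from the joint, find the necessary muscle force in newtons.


F_muscle = W * d_load / d_muscle
F_muscle = 92 * 0.36 / 0.047
Numerator = 33.1200
F_muscle = 704.6809


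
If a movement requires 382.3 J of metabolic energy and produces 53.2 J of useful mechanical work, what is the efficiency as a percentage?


eta = (W_mech / E_meta) * 100
eta = (53.2 / 382.3) * 100
ratio = 0.1392
eta = 13.9158


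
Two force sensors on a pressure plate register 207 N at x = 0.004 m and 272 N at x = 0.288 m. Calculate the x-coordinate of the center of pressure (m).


COP_x = (F1*x1 + F2*x2) / (F1 + F2)
COP_x = (207*0.004 + 272*0.288) / (207 + 272)
Numerator = 79.1640
Denominator = 479
COP_x = 0.1653


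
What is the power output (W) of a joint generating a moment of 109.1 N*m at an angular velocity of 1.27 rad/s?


P = M * omega
P = 109.1 * 1.27
P = 138.5570


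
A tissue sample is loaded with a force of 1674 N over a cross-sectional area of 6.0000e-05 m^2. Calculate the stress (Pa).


stress = F / A
stress = 1674 / 6.0000e-05
stress = 2.7900e+07


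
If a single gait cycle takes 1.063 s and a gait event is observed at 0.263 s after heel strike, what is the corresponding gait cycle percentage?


pct = (event_time / cycle_time) * 100
pct = (0.263 / 1.063) * 100
ratio = 0.2474
pct = 24.7413


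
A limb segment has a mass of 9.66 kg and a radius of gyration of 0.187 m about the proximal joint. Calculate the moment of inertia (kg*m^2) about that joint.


I = m * k^2
I = 9.66 * 0.187^2
k^2 = 0.0350
I = 0.3378


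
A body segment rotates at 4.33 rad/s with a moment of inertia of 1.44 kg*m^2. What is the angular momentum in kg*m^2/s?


L = I * omega
L = 1.44 * 4.33
L = 6.2352


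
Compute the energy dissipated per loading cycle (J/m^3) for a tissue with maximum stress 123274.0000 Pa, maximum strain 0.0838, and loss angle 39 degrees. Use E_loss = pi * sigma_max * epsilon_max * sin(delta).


E_loss = pi * sigma_max * epsilon_max * sin(delta)
delta = 39 deg = 0.6807 rad
sin(delta) = 0.6293
E_loss = pi * 123274.0000 * 0.0838 * 0.6293
E_loss = 20423.8298


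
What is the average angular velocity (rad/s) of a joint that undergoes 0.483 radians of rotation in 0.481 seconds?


omega = delta_theta / delta_t
omega = 0.483 / 0.481
omega = 1.0042


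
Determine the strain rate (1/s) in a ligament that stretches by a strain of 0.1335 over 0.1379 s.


strain_rate = delta_strain / delta_t
strain_rate = 0.1335 / 0.1379
strain_rate = 0.9681


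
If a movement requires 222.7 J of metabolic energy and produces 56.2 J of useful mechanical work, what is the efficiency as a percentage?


eta = (W_mech / E_meta) * 100
eta = (56.2 / 222.7) * 100
ratio = 0.2524
eta = 25.2357


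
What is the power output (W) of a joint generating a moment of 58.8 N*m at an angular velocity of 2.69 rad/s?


P = M * omega
P = 58.8 * 2.69
P = 158.1720


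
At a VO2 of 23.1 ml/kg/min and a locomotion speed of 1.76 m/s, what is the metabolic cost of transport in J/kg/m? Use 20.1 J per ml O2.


Power per kg = VO2 * 20.1 / 60
Power per kg = 23.1 * 20.1 / 60 = 7.7385 W/kg
Cost = power_per_kg / speed
Cost = 7.7385 / 1.76
Cost = 4.3969


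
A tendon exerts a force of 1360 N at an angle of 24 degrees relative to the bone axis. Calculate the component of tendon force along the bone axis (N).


F_eff = F_tendon * cos(theta)
theta = 24 deg = 0.4189 rad
cos(theta) = 0.9135
F_eff = 1360 * 0.9135
F_eff = 1242.4218


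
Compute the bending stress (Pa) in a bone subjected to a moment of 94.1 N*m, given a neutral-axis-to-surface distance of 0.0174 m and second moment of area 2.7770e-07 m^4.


sigma = M * c / I
sigma = 94.1 * 0.0174 / 2.7770e-07
M * c = 1.6373
sigma = 5.8961e+06


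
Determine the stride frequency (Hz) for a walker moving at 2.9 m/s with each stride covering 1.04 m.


f = v / stride_length
f = 2.9 / 1.04
f = 2.7885


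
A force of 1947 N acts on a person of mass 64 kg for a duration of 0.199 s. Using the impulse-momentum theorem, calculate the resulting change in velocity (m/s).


J = F * dt = 1947 * 0.199 = 387.4530 N*s
delta_v = J / m
delta_v = 387.4530 / 64
delta_v = 6.0540


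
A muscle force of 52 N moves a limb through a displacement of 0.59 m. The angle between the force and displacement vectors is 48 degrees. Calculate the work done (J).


W = F * d * cos(theta)
theta = 48 deg = 0.8378 rad
cos(theta) = 0.6691
W = 52 * 0.59 * 0.6691
W = 20.5289


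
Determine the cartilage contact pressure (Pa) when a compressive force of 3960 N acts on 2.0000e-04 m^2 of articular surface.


P = F / A
P = 3960 / 2.0000e-04
P = 1.9800e+07


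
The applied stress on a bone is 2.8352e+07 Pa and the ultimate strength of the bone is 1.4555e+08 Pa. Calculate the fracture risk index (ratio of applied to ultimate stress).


FRI = applied / ultimate
FRI = 2.8352e+07 / 1.4555e+08
FRI = 0.1948


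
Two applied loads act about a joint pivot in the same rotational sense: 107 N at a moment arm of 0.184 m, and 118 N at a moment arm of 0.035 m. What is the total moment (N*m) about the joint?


M = F1 * d1 + F2 * d2
M = 107 * 0.184 + 118 * 0.035
M = 19.6880 + 4.1300
M = 23.8180


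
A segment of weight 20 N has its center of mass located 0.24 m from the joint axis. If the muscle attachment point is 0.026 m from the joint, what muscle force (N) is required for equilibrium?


F_muscle = W * d_load / d_muscle
F_muscle = 20 * 0.24 / 0.026
Numerator = 4.8000
F_muscle = 184.6154


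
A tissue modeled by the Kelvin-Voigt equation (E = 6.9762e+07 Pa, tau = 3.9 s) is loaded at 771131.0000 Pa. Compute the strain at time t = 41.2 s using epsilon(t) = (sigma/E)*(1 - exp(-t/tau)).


epsilon(t) = (sigma/E) * (1 - exp(-t/tau))
sigma/E = 771131.0000 / 6.9762e+07 = 0.0111
exp(-t/tau) = exp(-41.2 / 3.9) = 2.5827e-05
epsilon = 0.0111 * (1 - 2.5827e-05)
epsilon = 0.0111


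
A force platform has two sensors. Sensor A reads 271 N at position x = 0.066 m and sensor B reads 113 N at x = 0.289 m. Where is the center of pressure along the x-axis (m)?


COP_x = (F1*x1 + F2*x2) / (F1 + F2)
COP_x = (271*0.066 + 113*0.289) / (271 + 113)
Numerator = 50.5430
Denominator = 384
COP_x = 0.1316


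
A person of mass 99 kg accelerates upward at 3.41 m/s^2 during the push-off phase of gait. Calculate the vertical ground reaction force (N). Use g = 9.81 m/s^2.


GRF = m * (g + a)
GRF = 99 * (9.81 + 3.41)
GRF = 99 * 13.2200
GRF = 1308.7800


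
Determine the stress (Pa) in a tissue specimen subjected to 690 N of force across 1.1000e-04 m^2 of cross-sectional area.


stress = F / A
stress = 690 / 1.1000e-04
stress = 6.2727e+06


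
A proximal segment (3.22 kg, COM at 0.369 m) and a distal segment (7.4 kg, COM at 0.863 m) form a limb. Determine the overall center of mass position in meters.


COM = (m1*x1 + m2*x2) / (m1 + m2)
COM = (3.22*0.369 + 7.4*0.863) / (3.22 + 7.4)
Numerator = 7.5744
Denominator = 10.6200
COM = 0.7132


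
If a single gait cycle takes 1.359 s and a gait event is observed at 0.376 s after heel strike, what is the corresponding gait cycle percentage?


pct = (event_time / cycle_time) * 100
pct = (0.376 / 1.359) * 100
ratio = 0.2767
pct = 27.6674


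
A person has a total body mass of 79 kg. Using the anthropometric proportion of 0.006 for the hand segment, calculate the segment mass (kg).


m_segment = body_mass * fraction
m_segment = 79 * 0.006
m_segment = 0.4740


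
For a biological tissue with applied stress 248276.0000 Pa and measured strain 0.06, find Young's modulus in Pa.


E = stress / strain
E = 248276.0000 / 0.06
E = 4.1379e+06


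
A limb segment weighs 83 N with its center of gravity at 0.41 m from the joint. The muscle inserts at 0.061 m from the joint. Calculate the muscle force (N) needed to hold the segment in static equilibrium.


F_muscle = W * d_load / d_muscle
F_muscle = 83 * 0.41 / 0.061
Numerator = 34.0300
F_muscle = 557.8689


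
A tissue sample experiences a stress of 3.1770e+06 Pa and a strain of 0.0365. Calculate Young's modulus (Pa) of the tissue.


E = stress / strain
E = 3.1770e+06 / 0.0365
E = 8.7041e+07


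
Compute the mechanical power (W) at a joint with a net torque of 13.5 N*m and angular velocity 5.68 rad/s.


P = M * omega
P = 13.5 * 5.68
P = 76.6800


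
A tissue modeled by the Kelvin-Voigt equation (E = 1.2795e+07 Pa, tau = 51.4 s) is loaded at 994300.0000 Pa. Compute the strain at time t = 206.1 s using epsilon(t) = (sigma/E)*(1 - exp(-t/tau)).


epsilon(t) = (sigma/E) * (1 - exp(-t/tau))
sigma/E = 994300.0000 / 1.2795e+07 = 0.0777
exp(-t/tau) = exp(-206.1 / 51.4) = 0.0181
epsilon = 0.0777 * (1 - 0.0181)
epsilon = 0.0763


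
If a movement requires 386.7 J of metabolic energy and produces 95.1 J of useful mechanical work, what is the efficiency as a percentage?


eta = (W_mech / E_meta) * 100
eta = (95.1 / 386.7) * 100
ratio = 0.2459
eta = 24.5927


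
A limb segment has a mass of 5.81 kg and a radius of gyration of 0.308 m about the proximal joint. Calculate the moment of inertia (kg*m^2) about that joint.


I = m * k^2
I = 5.81 * 0.308^2
k^2 = 0.0949
I = 0.5512


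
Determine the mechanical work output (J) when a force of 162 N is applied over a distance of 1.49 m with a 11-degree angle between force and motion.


W = F * d * cos(theta)
theta = 11 deg = 0.1920 rad
cos(theta) = 0.9816
W = 162 * 1.49 * 0.9816
W = 236.9452


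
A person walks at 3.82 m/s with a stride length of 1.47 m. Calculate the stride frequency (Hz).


f = v / stride_length
f = 3.82 / 1.47
f = 2.5986


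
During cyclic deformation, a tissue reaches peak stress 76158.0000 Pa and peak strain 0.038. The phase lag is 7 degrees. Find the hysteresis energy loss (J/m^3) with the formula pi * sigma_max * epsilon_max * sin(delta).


E_loss = pi * sigma_max * epsilon_max * sin(delta)
delta = 7 deg = 0.1222 rad
sin(delta) = 0.1219
E_loss = pi * 76158.0000 * 0.038 * 0.1219
E_loss = 1108.0095


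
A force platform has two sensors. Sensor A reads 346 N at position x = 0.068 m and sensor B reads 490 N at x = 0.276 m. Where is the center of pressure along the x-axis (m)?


COP_x = (F1*x1 + F2*x2) / (F1 + F2)
COP_x = (346*0.068 + 490*0.276) / (346 + 490)
Numerator = 158.7680
Denominator = 836
COP_x = 0.1899


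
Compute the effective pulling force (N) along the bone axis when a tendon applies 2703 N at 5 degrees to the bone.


F_eff = F_tendon * cos(theta)
theta = 5 deg = 0.0873 rad
cos(theta) = 0.9962
F_eff = 2703 * 0.9962
F_eff = 2692.7143


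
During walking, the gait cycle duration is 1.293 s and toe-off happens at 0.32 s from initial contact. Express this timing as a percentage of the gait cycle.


pct = (event_time / cycle_time) * 100
pct = (0.32 / 1.293) * 100
ratio = 0.2475
pct = 24.7486


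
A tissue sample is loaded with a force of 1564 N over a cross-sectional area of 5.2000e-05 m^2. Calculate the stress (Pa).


stress = F / A
stress = 1564 / 5.2000e-05
stress = 3.0077e+07


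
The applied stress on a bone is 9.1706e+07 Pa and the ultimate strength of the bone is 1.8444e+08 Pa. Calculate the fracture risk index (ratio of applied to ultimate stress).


FRI = applied / ultimate
FRI = 9.1706e+07 / 1.8444e+08
FRI = 0.4972


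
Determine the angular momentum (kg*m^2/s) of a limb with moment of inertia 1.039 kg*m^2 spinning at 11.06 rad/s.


L = I * omega
L = 1.039 * 11.06
L = 11.4913


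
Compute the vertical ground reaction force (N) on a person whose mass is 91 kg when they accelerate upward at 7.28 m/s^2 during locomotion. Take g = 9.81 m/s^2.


GRF = m * (g + a)
GRF = 91 * (9.81 + 7.28)
GRF = 91 * 17.0900
GRF = 1555.1900


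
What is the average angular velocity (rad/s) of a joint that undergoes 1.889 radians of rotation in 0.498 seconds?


omega = delta_theta / delta_t
omega = 1.889 / 0.498
omega = 3.7932


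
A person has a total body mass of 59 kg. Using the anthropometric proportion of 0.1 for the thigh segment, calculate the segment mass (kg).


m_segment = body_mass * fraction
m_segment = 59 * 0.1
m_segment = 5.9000


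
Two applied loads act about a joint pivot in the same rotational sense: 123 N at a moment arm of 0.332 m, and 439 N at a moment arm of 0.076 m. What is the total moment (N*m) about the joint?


M = F1 * d1 + F2 * d2
M = 123 * 0.332 + 439 * 0.076
M = 40.8360 + 33.3640
M = 74.2000


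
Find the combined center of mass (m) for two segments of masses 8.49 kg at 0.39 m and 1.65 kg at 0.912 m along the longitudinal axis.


COM = (m1*x1 + m2*x2) / (m1 + m2)
COM = (8.49*0.39 + 1.65*0.912) / (8.49 + 1.65)
Numerator = 4.8159
Denominator = 10.1400
COM = 0.4749


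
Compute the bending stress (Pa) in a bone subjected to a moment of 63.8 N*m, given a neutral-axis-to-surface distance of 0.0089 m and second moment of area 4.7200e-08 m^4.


sigma = M * c / I
sigma = 63.8 * 0.0089 / 4.7200e-08
M * c = 0.5678
sigma = 1.2030e+07


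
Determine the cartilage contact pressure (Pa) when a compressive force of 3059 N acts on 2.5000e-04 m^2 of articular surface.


P = F / A
P = 3059 / 2.5000e-04
P = 1.2236e+07


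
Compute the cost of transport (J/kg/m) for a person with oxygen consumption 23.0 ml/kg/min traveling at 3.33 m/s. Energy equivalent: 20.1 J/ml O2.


Power per kg = VO2 * 20.1 / 60
Power per kg = 23.0 * 20.1 / 60 = 7.7050 W/kg
Cost = power_per_kg / speed
Cost = 7.7050 / 3.33
Cost = 2.3138


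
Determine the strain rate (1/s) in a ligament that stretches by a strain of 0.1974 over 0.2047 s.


strain_rate = delta_strain / delta_t
strain_rate = 0.1974 / 0.2047
strain_rate = 0.9643


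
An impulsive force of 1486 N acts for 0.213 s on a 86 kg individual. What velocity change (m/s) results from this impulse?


J = F * dt = 1486 * 0.213 = 316.5180 N*s
delta_v = J / m
delta_v = 316.5180 / 86
delta_v = 3.6804
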